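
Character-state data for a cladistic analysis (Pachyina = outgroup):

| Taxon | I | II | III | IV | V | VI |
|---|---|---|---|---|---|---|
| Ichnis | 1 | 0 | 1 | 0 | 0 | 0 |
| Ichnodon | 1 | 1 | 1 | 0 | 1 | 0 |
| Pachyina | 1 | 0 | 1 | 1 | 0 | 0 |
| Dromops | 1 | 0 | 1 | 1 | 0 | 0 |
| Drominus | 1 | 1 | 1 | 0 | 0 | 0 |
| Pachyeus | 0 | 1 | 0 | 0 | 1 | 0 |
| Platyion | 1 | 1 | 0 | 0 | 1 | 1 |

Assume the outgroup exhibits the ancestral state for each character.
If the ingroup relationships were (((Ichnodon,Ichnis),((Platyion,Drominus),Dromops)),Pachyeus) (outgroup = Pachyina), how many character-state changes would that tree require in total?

12

Map each character onto (((Ichnodon,Ichnis),((Platyion,Drominus),Dromops)),Pachyeus) (rooted by Pachyina) and count the minimum state changes it requires (Fitch parsimony):
I: 1; II: 3; III: 2; IV: 2; V: 3; VI: 1.
Total tree length = 12.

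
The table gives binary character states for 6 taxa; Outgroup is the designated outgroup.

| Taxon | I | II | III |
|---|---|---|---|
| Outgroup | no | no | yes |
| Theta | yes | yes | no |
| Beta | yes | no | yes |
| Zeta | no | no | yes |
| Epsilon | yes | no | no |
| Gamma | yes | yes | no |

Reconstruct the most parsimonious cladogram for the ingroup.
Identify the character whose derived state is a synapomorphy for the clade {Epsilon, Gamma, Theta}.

Character polarity is set by the outgroup: the derived state is whichever differs from the outgroup's state, so for III the derived state is 'no', and for the remaining characters it is 'yes'.
I (derived state 'yes') is shared by Beta, Epsilon, Gamma, and Theta — a synapomorphy uniting that clade.
II (derived state 'yes') is shared by Gamma and Theta — a synapomorphy uniting that clade.
Only Epsilon, Gamma, and Theta show the derived state 'no' for III, supporting them as a clade.
Most parsimonious ingroup topology: ((((Theta,Gamma),Epsilon),Beta),Zeta).
The clade {Epsilon, Gamma, Theta} is supported by III: its derived state 'no' occurs in exactly those taxa and in no other taxon (including the outgroup).

III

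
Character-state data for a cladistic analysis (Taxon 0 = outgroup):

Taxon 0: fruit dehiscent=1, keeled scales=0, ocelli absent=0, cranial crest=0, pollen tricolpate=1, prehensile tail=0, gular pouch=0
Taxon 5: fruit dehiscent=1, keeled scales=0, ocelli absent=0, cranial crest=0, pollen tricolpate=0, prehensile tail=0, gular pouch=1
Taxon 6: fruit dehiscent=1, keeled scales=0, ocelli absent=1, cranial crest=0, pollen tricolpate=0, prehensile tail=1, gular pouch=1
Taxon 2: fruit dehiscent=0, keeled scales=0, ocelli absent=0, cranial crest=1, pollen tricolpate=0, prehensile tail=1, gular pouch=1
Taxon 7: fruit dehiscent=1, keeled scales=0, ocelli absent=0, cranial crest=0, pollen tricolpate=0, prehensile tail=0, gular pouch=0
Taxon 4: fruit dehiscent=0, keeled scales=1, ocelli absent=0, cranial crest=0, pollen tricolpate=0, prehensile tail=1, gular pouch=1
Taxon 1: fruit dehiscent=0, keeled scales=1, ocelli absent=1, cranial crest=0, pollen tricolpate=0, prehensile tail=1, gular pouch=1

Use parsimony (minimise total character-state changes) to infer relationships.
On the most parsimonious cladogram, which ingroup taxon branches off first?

Character polarity is set by the outgroup: the derived state is whichever differs from the outgroup's state, so for fruit dehiscent, pollen tricolpate the derived state is '0', and for the remaining characters it is '1'.
Only Taxon 1, Taxon 2, and Taxon 4 show the derived state '0' for fruit dehiscent, supporting them as a clade.
keeled scales: derived state '1' in Taxon 1 and Taxon 4 only — synapomorphy for {Taxon 1, Taxon 4}.
ocelli absent groups Taxon 1 and Taxon 6, which is incompatible with the clades supported by the remaining characters; treating it as convergent (homoplasy) costs fewer steps than any alternative tree.
cranial crest: derived state '1' in Taxon 2 only — an autapomorphy, so it tells us nothing about relationships among taxa.
All ingroup taxa share the derived state '0' for pollen tricolpate; it defines the ingroup but does not resolve relationships within it.
prehensile tail (derived state '1') is shared by Taxon 1, Taxon 2, Taxon 4, and Taxon 6 — a synapomorphy uniting that clade.
Only Taxon 1, Taxon 2, Taxon 4, Taxon 5, and Taxon 6 show the derived state '1' for gular pouch, supporting them as a clade.
Most parsimonious ingroup topology: ((Taxon 5,(Taxon 6,(Taxon 2,(Taxon 4,Taxon 1)))),Taxon 7).
Taxon 7 is sister to the clade containing all other ingroup taxa, so it is the earliest-diverging (most basal) ingroup lineage.

Taxon 7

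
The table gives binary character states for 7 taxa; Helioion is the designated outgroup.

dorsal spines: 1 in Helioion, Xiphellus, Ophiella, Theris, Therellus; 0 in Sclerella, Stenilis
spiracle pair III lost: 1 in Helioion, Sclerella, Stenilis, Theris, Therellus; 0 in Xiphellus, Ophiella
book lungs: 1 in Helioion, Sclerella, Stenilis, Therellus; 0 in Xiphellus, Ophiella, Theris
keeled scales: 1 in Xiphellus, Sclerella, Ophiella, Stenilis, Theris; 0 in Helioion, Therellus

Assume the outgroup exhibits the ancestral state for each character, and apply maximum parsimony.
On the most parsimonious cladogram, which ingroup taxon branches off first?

Therellus

Character polarity is set by the outgroup: the derived state is whichever differs from the outgroup's state, so for dorsal spines, spiracle pair III lost, book lungs the derived state is '0', and for the remaining characters it is '1'.
Only Sclerella and Stenilis show the derived state '0' for dorsal spines, supporting them as a clade.
spiracle pair III lost: derived state '0' in Ophiella and Xiphellus only — synapomorphy for {Ophiella, Xiphellus}.
book lungs: derived state '0' in Ophiella, Theris, and Xiphellus only — synapomorphy for {Ophiella, Theris, Xiphellus}.
keeled scales (derived state '1') is shared by Ophiella, Sclerella, Stenilis, Theris, and Xiphellus — a synapomorphy uniting that clade.
Most parsimonious ingroup topology: ((((Xiphellus,Ophiella),Theris),(Sclerella,Stenilis)),Therellus).
Therellus is sister to the clade containing all other ingroup taxa, so it is the earliest-diverging (most basal) ingroup lineage.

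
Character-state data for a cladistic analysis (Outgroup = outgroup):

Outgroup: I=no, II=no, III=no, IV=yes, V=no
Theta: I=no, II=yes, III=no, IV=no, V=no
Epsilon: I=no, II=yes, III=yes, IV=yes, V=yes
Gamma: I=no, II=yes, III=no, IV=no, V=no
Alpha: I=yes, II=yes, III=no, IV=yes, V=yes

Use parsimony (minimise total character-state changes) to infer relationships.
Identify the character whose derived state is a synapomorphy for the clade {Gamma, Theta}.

Character polarity is set by the outgroup: the derived state is whichever differs from the outgroup's state, so for IV the derived state is 'no', and for the remaining characters it is 'yes'.
I (derived state 'yes') is unique to Alpha (autapomorphy; uninformative for grouping).
All ingroup taxa share the derived state 'yes' for II; it defines the ingroup but does not resolve relationships within it.
III (derived state 'yes') is unique to Epsilon (autapomorphy; uninformative for grouping).
Only Gamma and Theta show the derived state 'no' for IV, supporting them as a clade.
Only Alpha and Epsilon show the derived state 'yes' for V, supporting them as a clade.
Most parsimonious ingroup topology: ((Theta,Gamma),(Epsilon,Alpha)).
The clade {Gamma, Theta} is supported by IV: its derived state 'no' occurs in exactly those taxa and in no other taxon (including the outgroup).

IV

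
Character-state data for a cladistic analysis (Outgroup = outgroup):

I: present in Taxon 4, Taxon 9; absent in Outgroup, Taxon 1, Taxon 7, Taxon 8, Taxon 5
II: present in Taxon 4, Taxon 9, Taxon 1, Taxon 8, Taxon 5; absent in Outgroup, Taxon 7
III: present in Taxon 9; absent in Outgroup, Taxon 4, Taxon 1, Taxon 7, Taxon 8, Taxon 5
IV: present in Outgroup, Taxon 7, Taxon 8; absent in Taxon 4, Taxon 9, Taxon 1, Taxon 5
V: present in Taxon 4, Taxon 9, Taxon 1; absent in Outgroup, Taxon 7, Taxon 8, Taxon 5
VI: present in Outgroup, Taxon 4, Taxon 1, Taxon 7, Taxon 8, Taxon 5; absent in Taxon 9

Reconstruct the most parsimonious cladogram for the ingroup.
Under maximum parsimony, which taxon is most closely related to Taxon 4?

Character polarity is set by the outgroup: the derived state is whichever differs from the outgroup's state, so for IV, VI the derived state is 'absent', and for the remaining characters it is 'present'.
I (derived state 'present') is shared by Taxon 4 and Taxon 9 — a synapomorphy uniting that clade.
II (derived state 'present') is shared by Taxon 1, Taxon 4, Taxon 5, Taxon 8, and Taxon 9 — a synapomorphy uniting that clade.
III: derived state 'present' in Taxon 9 only — an autapomorphy, so it tells us nothing about relationships among taxa.
IV (derived state 'absent') is shared by Taxon 1, Taxon 4, Taxon 5, and Taxon 9 — a synapomorphy uniting that clade.
Only Taxon 1, Taxon 4, and Taxon 9 show the derived state 'present' for V, supporting them as a clade.
VI: derived state 'absent' in Taxon 9 only — an autapomorphy, so it tells us nothing about relationships among taxa.
Most parsimonious ingroup topology: (((((Taxon 4,Taxon 9),Taxon 1),Taxon 5),Taxon 8),Taxon 7).
Taxon 4 and Taxon 9 form a cherry on this tree, so they are sister taxa.

Taxon 9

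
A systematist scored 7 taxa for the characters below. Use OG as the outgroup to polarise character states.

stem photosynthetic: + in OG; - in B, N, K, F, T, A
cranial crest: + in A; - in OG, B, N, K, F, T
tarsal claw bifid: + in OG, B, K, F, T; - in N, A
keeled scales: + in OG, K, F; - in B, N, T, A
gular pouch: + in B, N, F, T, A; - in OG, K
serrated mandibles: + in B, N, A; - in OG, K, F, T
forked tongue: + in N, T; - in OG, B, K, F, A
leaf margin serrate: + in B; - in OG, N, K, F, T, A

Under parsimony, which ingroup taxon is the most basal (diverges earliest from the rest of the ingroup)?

K

Character polarity is set by the outgroup: the derived state is whichever differs from the outgroup's state, so for stem photosynthetic, tarsal claw bifid, keeled scales the derived state is '-', and for the remaining characters it is '+'.
All ingroup taxa share the derived state '-' for stem photosynthetic; it defines the ingroup but does not resolve relationships within it.
cranial crest: derived state '+' in A only — an autapomorphy, so it tells us nothing about relationships among taxa.
tarsal claw bifid (derived state '-') is shared by A and N — a synapomorphy uniting that clade.
keeled scales (derived state '-') is shared by A, B, N, and T — a synapomorphy uniting that clade.
Only A, B, F, N, and T show the derived state '+' for gular pouch, supporting them as a clade.
Only A, B, and N show the derived state '+' for serrated mandibles, supporting them as a clade.
forked tongue (state '+') occurs in N and T but conflicts with the nesting implied by the other characters — most parsimoniously interpreted as homoplasy.
leaf margin serrate: derived state '+' in B only — an autapomorphy, so it tells us nothing about relationships among taxa.
Most parsimonious ingroup topology: ((((B,(N,A)),T),F),K).
K is sister to the clade containing all other ingroup taxa, so it is the earliest-diverging (most basal) ingroup lineage.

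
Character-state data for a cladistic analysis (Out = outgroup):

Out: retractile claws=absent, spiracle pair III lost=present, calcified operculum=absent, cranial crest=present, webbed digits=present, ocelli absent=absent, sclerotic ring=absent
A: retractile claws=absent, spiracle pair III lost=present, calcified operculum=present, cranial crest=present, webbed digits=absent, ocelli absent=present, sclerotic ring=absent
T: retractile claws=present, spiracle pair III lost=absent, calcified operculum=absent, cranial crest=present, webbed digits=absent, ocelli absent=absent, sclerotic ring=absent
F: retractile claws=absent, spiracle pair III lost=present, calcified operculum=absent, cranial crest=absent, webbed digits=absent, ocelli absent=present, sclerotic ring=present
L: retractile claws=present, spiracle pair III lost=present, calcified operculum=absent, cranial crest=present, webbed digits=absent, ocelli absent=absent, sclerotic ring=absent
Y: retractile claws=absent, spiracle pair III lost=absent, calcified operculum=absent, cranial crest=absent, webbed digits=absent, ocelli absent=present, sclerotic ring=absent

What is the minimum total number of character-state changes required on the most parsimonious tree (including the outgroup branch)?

Character polarity is set by the outgroup: the derived state is whichever differs from the outgroup's state, so for spiracle pair III lost, cranial crest, webbed digits the derived state is 'absent', and for the remaining characters it is 'present'.
Only L and T show the derived state 'present' for retractile claws, supporting them as a clade.
spiracle pair III lost (state 'absent') occurs in T and Y but conflicts with the nesting implied by the other characters — most parsimoniously interpreted as homoplasy.
calcified operculum (derived state 'present') is unique to A (autapomorphy; uninformative for grouping).
cranial crest: derived state 'absent' in F and Y only — synapomorphy for {F, Y}.
webbed digits (derived state 'absent') is shared by all ingroup taxa — unites the whole ingroup.
Only A, F, and Y show the derived state 'present' for ocelli absent, supporting them as a clade.
sclerotic ring (derived state 'present') is unique to F (autapomorphy; uninformative for grouping).
Most parsimonious ingroup topology: ((A,(F,Y)),(T,L)).
Changes per character on this tree: retractile claws: 1; spiracle pair III lost: 2; calcified operculum: 1; cranial crest: 1; webbed digits: 1; ocelli absent: 1; sclerotic ring: 1.
Total = 8.

8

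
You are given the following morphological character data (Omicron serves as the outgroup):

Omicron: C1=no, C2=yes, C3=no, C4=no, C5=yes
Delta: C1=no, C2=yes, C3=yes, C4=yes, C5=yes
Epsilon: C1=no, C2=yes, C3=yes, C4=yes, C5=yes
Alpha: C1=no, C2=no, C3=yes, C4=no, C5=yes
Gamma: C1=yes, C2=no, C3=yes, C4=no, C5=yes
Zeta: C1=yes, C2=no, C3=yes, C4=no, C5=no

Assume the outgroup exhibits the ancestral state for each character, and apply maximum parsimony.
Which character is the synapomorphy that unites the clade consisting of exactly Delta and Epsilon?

C4

Character polarity is set by the outgroup: the derived state is whichever differs from the outgroup's state, so for C2, C5 the derived state is 'no', and for the remaining characters it is 'yes'.
C1 (derived state 'yes') is shared by Gamma and Zeta — a synapomorphy uniting that clade.
C2: derived state 'no' in Alpha, Gamma, and Zeta only — synapomorphy for {Alpha, Gamma, Zeta}.
All ingroup taxa share the derived state 'yes' for C3; it defines the ingroup but does not resolve relationships within it.
C4 (derived state 'yes') is shared by Delta and Epsilon — a synapomorphy uniting that clade.
C5: derived state 'no' in Zeta only — an autapomorphy, so it tells us nothing about relationships among taxa.
Most parsimonious ingroup topology: ((Delta,Epsilon),(Alpha,(Gamma,Zeta))).
The clade {Delta, Epsilon} is supported by C4: its derived state 'yes' occurs in exactly those taxa and in no other taxon (including the outgroup).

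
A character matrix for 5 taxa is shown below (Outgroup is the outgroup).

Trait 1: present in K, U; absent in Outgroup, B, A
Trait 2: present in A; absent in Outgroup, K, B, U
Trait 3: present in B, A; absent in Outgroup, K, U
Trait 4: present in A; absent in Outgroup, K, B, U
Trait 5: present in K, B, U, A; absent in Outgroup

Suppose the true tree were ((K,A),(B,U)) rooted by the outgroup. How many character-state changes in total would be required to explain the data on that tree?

7

Map each character onto ((K,A),(B,U)) (rooted by Outgroup) and count the minimum state changes it requires (Fitch parsimony):
Trait 1: 2; Trait 2: 1; Trait 3: 2; Trait 4: 1; Trait 5: 1.
Total tree length = 7.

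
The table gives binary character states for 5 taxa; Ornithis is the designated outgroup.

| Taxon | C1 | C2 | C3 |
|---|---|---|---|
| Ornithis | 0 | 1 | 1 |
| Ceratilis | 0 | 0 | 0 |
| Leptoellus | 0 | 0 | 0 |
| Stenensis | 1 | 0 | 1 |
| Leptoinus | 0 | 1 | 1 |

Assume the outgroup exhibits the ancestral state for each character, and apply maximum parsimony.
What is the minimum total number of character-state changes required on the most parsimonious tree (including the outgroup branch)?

Character polarity is set by the outgroup: the derived state is whichever differs from the outgroup's state, so for C2, C3 the derived state is '0', and for the remaining characters it is '1'.
C1: derived state '1' in Stenensis only — an autapomorphy, so it tells us nothing about relationships among taxa.
Only Ceratilis, Leptoellus, and Stenensis show the derived state '0' for C2, supporting them as a clade.
C3 (derived state '0') is shared by Ceratilis and Leptoellus — a synapomorphy uniting that clade.
Most parsimonious ingroup topology: (((Ceratilis,Leptoellus),Stenensis),Leptoinus).
Changes per character on this tree: C1: 1; C2: 1; C3: 1.
Total = 3.

3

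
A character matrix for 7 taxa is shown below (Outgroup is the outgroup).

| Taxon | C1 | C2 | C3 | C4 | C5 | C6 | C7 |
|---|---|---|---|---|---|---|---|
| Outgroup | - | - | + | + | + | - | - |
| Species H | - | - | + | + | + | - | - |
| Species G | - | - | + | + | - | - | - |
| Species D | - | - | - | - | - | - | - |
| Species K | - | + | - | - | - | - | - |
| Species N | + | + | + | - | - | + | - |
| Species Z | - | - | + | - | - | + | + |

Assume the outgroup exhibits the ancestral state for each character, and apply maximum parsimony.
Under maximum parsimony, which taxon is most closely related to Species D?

Species K

Character polarity is set by the outgroup: the derived state is whichever differs from the outgroup's state, so for C3, C4, C5 the derived state is '-', and for the remaining characters it is '+'.
C1 (derived state '+') is unique to Species N (autapomorphy; uninformative for grouping).
C2 groups Species K and Species N, which is incompatible with the clades supported by the remaining characters; treating it as convergent (homoplasy) costs fewer steps than any alternative tree.
Only Species D and Species K show the derived state '-' for C3, supporting them as a clade.
C4: derived state '-' in Species D, Species K, Species N, and Species Z only — synapomorphy for {Species D, Species K, Species N, Species Z}.
Only Species D, Species G, Species K, Species N, and Species Z show the derived state '-' for C5, supporting them as a clade.
C6: derived state '+' in Species N and Species Z only — synapomorphy for {Species N, Species Z}.
C7 (derived state '+') is unique to Species Z (autapomorphy; uninformative for grouping).
Most parsimonious ingroup topology: (Species H,(Species G,((Species D,Species K),(Species N,Species Z)))).
Species D and Species K form a cherry on this tree, so they are sister taxa.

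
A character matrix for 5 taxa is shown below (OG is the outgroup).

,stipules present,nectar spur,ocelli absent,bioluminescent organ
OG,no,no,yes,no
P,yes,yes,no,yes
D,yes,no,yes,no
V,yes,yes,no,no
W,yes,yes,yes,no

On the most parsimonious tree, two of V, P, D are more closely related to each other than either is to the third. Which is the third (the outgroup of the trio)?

Character polarity is set by the outgroup: the derived state is whichever differs from the outgroup's state, so for ocelli absent the derived state is 'no', and for the remaining characters it is 'yes'.
stipules present (derived state 'yes') is shared by all ingroup taxa — unites the whole ingroup.
nectar spur: derived state 'yes' in P, V, and W only — synapomorphy for {P, V, W}.
ocelli absent: derived state 'no' in P and V only — synapomorphy for {P, V}.
bioluminescent organ (derived state 'yes') is unique to P (autapomorphy; uninformative for grouping).
Most parsimonious ingroup topology: (((P,V),W),D).
P and V share a more recent common ancestor with each other than either does with D, so D is the least closely related of the three.

D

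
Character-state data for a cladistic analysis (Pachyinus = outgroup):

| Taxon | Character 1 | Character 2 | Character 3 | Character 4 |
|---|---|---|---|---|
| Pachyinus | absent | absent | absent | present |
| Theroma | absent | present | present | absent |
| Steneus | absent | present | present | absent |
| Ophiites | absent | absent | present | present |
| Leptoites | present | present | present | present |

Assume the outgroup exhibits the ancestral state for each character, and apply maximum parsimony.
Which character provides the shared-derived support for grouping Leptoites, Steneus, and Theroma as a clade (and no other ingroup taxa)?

Character 2

Character polarity is set by the outgroup: the derived state is whichever differs from the outgroup's state, so for Character 4 the derived state is 'absent', and for the remaining characters it is 'present'.
Character 1 (derived state 'present') is unique to Leptoites (autapomorphy; uninformative for grouping).
Only Leptoites, Steneus, and Theroma show the derived state 'present' for Character 2, supporting them as a clade.
All ingroup taxa share the derived state 'present' for Character 3; it defines the ingroup but does not resolve relationships within it.
Only Steneus and Theroma show the derived state 'absent' for Character 4, supporting them as a clade.
Most parsimonious ingroup topology: (((Theroma,Steneus),Leptoites),Ophiites).
The clade {Leptoites, Steneus, Theroma} is supported by Character 2: its derived state 'present' occurs in exactly those taxa and in no other taxon (including the outgroup).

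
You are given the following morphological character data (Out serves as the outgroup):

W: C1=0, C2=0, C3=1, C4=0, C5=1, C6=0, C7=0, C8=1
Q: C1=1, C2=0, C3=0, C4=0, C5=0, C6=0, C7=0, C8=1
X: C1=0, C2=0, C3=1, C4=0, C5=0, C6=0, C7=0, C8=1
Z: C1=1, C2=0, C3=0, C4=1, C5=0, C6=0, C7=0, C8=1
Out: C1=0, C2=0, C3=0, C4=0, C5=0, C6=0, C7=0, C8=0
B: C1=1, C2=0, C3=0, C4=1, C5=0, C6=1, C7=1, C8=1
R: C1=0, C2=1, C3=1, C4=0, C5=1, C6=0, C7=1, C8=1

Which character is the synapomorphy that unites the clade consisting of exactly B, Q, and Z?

The outgroup has state '0' for every character, so '1' is the derived state throughout.
C1: derived state '1' in B, Q, and Z only — synapomorphy for {B, Q, Z}.
C2: derived state '1' in R only — an autapomorphy, so it tells us nothing about relationships among taxa.
C3 (derived state '1') is shared by R, W, and X — a synapomorphy uniting that clade.
Only B and Z show the derived state '1' for C4, supporting them as a clade.
C5: derived state '1' in R and W only — synapomorphy for {R, W}.
C6: derived state '1' in B only — an autapomorphy, so it tells us nothing about relationships among taxa.
C7 (state '1') occurs in B and R but conflicts with the nesting implied by the other characters — most parsimoniously interpreted as homoplasy.
All ingroup taxa share the derived state '1' for C8; it defines the ingroup but does not resolve relationships within it.
Most parsimonious ingroup topology: (((Z,B),Q),((W,R),X)).
The clade {B, Q, Z} is supported by C1: its derived state '1' occurs in exactly those taxa and in no other taxon (including the outgroup).

C1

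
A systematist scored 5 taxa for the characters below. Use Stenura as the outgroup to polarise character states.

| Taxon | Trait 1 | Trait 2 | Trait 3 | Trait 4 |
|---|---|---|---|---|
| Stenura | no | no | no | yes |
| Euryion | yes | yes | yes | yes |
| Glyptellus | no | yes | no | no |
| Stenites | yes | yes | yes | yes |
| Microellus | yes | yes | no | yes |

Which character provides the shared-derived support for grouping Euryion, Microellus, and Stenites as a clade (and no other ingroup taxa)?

Trait 1

Character polarity is set by the outgroup: the derived state is whichever differs from the outgroup's state, so for Trait 4 the derived state is 'no', and for the remaining characters it is 'yes'.
Only Euryion, Microellus, and Stenites show the derived state 'yes' for Trait 1, supporting them as a clade.
Trait 2 (derived state 'yes') is shared by all ingroup taxa — unites the whole ingroup.
Only Euryion and Stenites show the derived state 'yes' for Trait 3, supporting them as a clade.
Trait 4: derived state 'no' in Glyptellus only — an autapomorphy, so it tells us nothing about relationships among taxa.
Most parsimonious ingroup topology: (((Euryion,Stenites),Microellus),Glyptellus).
The clade {Euryion, Microellus, Stenites} is supported by Trait 1: its derived state 'yes' occurs in exactly those taxa and in no other taxon (including the outgroup).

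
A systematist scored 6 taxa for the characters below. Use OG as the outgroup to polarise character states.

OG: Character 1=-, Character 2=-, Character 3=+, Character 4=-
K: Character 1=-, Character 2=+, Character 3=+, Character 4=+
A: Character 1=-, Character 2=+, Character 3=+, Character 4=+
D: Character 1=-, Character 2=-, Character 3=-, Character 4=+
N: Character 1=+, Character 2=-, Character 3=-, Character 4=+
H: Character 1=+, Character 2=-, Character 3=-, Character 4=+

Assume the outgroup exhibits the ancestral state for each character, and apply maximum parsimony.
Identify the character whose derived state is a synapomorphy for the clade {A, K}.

Character 2

Character polarity is set by the outgroup: the derived state is whichever differs from the outgroup's state, so for Character 3 the derived state is '-', and for the remaining characters it is '+'.
Character 1 (derived state '+') is shared by H and N — a synapomorphy uniting that clade.
Character 2: derived state '+' in A and K only — synapomorphy for {A, K}.
Only D, H, and N show the derived state '-' for Character 3, supporting them as a clade.
Character 4 (derived state '+') is shared by all ingroup taxa — unites the whole ingroup.
Most parsimonious ingroup topology: ((K,A),(D,(N,H))).
The clade {A, K} is supported by Character 2: its derived state '+' occurs in exactly those taxa and in no other taxon (including the outgroup).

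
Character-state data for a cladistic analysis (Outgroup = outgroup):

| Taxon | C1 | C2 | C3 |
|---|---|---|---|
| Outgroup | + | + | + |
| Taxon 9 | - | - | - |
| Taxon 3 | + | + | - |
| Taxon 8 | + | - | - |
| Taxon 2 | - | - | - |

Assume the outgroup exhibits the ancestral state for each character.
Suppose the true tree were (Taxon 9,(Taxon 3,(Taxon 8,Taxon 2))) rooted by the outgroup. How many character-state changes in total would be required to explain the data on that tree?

Map each character onto (Taxon 9,(Taxon 3,(Taxon 8,Taxon 2))) (rooted by Outgroup) and count the minimum state changes it requires (Fitch parsimony):
C1: 2; C2: 2; C3: 1.
Total tree length = 5.

5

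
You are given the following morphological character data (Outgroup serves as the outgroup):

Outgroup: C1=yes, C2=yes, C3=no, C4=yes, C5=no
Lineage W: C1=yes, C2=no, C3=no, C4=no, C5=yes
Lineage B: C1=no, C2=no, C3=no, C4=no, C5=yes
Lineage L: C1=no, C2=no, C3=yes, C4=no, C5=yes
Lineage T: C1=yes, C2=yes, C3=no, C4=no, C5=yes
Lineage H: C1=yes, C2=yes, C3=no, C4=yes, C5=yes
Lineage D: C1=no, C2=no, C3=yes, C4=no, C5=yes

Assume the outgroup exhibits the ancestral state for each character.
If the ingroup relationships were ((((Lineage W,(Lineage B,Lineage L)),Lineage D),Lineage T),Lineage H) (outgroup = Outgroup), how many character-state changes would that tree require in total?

Map each character onto ((((Lineage W,(Lineage B,Lineage L)),Lineage D),Lineage T),Lineage H) (rooted by Outgroup) and count the minimum state changes it requires (Fitch parsimony):
C1: 2; C2: 1; C3: 2; C4: 1; C5: 1.
Total tree length = 7.

7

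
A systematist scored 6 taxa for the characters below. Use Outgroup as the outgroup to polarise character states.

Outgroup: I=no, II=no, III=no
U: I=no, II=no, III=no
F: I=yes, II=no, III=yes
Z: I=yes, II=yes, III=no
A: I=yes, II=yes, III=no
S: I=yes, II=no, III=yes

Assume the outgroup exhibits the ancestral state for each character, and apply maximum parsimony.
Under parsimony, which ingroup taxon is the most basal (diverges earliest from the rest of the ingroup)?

U

The outgroup has state 'no' for every character, so 'yes' is the derived state throughout.
I: derived state 'yes' in A, F, S, and Z only — synapomorphy for {A, F, S, Z}.
II (derived state 'yes') is shared by A and Z — a synapomorphy uniting that clade.
Only F and S show the derived state 'yes' for III, supporting them as a clade.
Most parsimonious ingroup topology: (((S,F),(A,Z)),U).
U is sister to the clade containing all other ingroup taxa, so it is the earliest-diverging (most basal) ingroup lineage.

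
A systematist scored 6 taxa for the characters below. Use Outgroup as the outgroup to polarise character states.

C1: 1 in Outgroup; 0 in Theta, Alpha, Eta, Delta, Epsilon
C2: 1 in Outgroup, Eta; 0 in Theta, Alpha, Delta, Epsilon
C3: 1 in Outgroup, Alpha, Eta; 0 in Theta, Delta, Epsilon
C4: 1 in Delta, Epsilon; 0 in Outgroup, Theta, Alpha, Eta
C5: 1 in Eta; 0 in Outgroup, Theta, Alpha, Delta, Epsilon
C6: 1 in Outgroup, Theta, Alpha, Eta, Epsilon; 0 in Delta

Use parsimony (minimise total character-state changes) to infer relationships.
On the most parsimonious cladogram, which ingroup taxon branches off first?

Eta

Character polarity is set by the outgroup: the derived state is whichever differs from the outgroup's state, so for C1, C2, C3, C6 the derived state is '0', and for the remaining characters it is '1'.
All ingroup taxa share the derived state '0' for C1; it defines the ingroup but does not resolve relationships within it.
C2: derived state '0' in Alpha, Delta, Epsilon, and Theta only — synapomorphy for {Alpha, Delta, Epsilon, Theta}.
Only Delta, Epsilon, and Theta show the derived state '0' for C3, supporting them as a clade.
Only Delta and Epsilon show the derived state '1' for C4, supporting them as a clade.
C5 (derived state '1') is unique to Eta (autapomorphy; uninformative for grouping).
C6 (derived state '0') is unique to Delta (autapomorphy; uninformative for grouping).
Most parsimonious ingroup topology: (((Theta,(Delta,Epsilon)),Alpha),Eta).
Eta is sister to the clade containing all other ingroup taxa, so it is the earliest-diverging (most basal) ingroup lineage.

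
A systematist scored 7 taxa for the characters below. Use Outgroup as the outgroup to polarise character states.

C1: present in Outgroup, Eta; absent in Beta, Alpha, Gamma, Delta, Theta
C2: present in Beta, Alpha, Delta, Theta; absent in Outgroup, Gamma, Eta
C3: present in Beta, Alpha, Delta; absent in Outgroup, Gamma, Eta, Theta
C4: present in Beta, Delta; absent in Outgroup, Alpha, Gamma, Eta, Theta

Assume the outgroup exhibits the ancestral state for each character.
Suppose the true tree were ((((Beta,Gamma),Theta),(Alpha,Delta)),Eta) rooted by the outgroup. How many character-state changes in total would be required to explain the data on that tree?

7

Map each character onto ((((Beta,Gamma),Theta),(Alpha,Delta)),Eta) (rooted by Outgroup) and count the minimum state changes it requires (Fitch parsimony):
C1: 1; C2: 2; C3: 2; C4: 2.
Total tree length = 7.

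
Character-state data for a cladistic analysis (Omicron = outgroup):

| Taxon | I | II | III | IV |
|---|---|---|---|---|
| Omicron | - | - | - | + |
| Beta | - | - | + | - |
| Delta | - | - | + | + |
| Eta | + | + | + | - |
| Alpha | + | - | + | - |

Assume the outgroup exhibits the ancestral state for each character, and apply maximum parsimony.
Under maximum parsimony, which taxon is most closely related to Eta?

Character polarity is set by the outgroup: the derived state is whichever differs from the outgroup's state, so for IV the derived state is '-', and for the remaining characters it is '+'.
I: derived state '+' in Alpha and Eta only — synapomorphy for {Alpha, Eta}.
II (derived state '+') is unique to Eta (autapomorphy; uninformative for grouping).
All ingroup taxa share the derived state '+' for III; it defines the ingroup but does not resolve relationships within it.
Only Alpha, Beta, and Eta show the derived state '-' for IV, supporting them as a clade.
Most parsimonious ingroup topology: ((Beta,(Eta,Alpha)),Delta).
Eta and Alpha form a cherry on this tree, so they are sister taxa.

Alpha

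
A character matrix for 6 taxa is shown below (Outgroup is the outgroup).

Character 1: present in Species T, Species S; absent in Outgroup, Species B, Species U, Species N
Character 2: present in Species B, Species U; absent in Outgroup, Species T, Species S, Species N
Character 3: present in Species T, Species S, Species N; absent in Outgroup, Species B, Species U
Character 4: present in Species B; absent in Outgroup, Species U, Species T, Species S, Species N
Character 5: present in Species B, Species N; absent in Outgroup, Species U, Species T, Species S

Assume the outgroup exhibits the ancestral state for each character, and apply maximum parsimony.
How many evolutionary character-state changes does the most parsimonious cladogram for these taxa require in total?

The outgroup has state 'absent' for every character, so 'present' is the derived state throughout.
Character 1: derived state 'present' in Species S and Species T only — synapomorphy for {Species S, Species T}.
Only Species B and Species U show the derived state 'present' for Character 2, supporting them as a clade.
Character 3 (derived state 'present') is shared by Species N, Species S, and Species T — a synapomorphy uniting that clade.
Character 4: derived state 'present' in Species B only — an autapomorphy, so it tells us nothing about relationships among taxa.
Character 5 groups Species B and Species N, which is incompatible with the clades supported by the remaining characters; treating it as convergent (homoplasy) costs fewer steps than any alternative tree.
Most parsimonious ingroup topology: ((Species B,Species U),((Species T,Species S),Species N)).
Changes per character on this tree: Character 1: 1; Character 2: 1; Character 3: 1; Character 4: 1; Character 5: 2.
Total = 6.

6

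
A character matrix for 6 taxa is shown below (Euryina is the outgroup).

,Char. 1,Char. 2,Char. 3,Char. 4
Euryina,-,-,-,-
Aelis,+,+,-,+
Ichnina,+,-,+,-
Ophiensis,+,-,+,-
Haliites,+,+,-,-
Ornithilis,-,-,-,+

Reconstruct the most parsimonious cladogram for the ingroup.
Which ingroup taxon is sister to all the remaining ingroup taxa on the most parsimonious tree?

Ornithilis

The outgroup has state '-' for every character, so '+' is the derived state throughout.
Only Aelis, Haliites, Ichnina, and Ophiensis show the derived state '+' for Char. 1, supporting them as a clade.
Char. 2: derived state '+' in Aelis and Haliites only — synapomorphy for {Aelis, Haliites}.
Char. 3: derived state '+' in Ichnina and Ophiensis only — synapomorphy for {Ichnina, Ophiensis}.
Char. 4 groups Aelis and Ornithilis, which is incompatible with the clades supported by the remaining characters; treating it as convergent (homoplasy) costs fewer steps than any alternative tree.
Most parsimonious ingroup topology: (((Aelis,Haliites),(Ichnina,Ophiensis)),Ornithilis).
Ornithilis is sister to the clade containing all other ingroup taxa, so it is the earliest-diverging (most basal) ingroup lineage.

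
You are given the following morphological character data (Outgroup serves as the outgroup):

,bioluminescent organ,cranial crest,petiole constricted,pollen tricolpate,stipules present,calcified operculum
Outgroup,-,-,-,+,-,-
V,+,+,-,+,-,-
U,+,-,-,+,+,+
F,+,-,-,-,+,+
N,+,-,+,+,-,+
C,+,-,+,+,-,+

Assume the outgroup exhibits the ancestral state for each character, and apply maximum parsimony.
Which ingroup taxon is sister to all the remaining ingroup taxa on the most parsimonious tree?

Character polarity is set by the outgroup: the derived state is whichever differs from the outgroup's state, so for pollen tricolpate the derived state is '-', and for the remaining characters it is '+'.
bioluminescent organ (derived state '+') is shared by all ingroup taxa — unites the whole ingroup.
cranial crest: derived state '+' in V only — an autapomorphy, so it tells us nothing about relationships among taxa.
Only C and N show the derived state '+' for petiole constricted, supporting them as a clade.
pollen tricolpate (derived state '-') is unique to F (autapomorphy; uninformative for grouping).
stipules present: derived state '+' in F and U only — synapomorphy for {F, U}.
calcified operculum: derived state '+' in C, F, N, and U only — synapomorphy for {C, F, N, U}.
Most parsimonious ingroup topology: (V,((U,F),(N,C))).
V is sister to the clade containing all other ingroup taxa, so it is the earliest-diverging (most basal) ingroup lineage.

V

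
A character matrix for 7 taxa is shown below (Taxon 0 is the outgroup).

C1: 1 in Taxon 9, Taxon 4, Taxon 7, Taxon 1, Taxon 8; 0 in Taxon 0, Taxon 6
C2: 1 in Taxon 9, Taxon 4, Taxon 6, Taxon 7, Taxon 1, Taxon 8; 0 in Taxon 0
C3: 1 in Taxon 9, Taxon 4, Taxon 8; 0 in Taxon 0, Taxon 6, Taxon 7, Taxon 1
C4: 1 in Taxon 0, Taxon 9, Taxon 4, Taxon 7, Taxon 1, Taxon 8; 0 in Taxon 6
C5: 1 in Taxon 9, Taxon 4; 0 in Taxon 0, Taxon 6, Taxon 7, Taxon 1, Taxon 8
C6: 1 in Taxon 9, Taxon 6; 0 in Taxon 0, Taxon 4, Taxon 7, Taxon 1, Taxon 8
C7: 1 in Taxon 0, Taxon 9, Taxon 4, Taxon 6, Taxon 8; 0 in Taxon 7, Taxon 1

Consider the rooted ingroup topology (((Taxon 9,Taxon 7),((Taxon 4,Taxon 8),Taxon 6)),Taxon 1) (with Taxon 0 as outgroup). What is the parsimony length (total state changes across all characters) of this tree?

Map each character onto (((Taxon 9,Taxon 7),((Taxon 4,Taxon 8),Taxon 6)),Taxon 1) (rooted by Taxon 0) and count the minimum state changes it requires (Fitch parsimony):
C1: 2; C2: 1; C3: 2; C4: 1; C5: 2; C6: 2; C7: 2.
Total tree length = 12.

12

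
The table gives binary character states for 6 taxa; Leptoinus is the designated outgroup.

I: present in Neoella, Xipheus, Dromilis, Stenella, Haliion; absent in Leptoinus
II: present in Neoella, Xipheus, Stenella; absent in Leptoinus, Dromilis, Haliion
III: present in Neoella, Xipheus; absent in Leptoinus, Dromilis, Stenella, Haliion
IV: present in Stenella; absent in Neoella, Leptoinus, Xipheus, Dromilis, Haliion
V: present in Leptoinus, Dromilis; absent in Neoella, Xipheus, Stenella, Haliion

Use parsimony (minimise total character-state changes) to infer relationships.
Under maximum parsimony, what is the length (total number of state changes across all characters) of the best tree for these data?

5

Character polarity is set by the outgroup: the derived state is whichever differs from the outgroup's state, so for V the derived state is 'absent', and for the remaining characters it is 'present'.
All ingroup taxa share the derived state 'present' for I; it defines the ingroup but does not resolve relationships within it.
II: derived state 'present' in Neoella, Stenella, and Xipheus only — synapomorphy for {Neoella, Stenella, Xipheus}.
III: derived state 'present' in Neoella and Xipheus only — synapomorphy for {Neoella, Xipheus}.
IV (derived state 'present') is unique to Stenella (autapomorphy; uninformative for grouping).
Only Haliion, Neoella, Stenella, and Xipheus show the derived state 'absent' for V, supporting them as a clade.
Most parsimonious ingroup topology: ((((Neoella,Xipheus),Stenella),Haliion),Dromilis).
Changes per character on this tree: I: 1; II: 1; III: 1; IV: 1; V: 1.
Total = 5.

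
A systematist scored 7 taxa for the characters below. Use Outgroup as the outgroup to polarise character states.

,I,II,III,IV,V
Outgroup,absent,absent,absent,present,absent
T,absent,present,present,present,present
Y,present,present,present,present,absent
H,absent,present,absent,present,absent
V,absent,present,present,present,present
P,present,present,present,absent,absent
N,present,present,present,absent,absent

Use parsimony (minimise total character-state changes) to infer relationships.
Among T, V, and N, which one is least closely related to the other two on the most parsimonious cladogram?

N

Character polarity is set by the outgroup: the derived state is whichever differs from the outgroup's state, so for IV the derived state is 'absent', and for the remaining characters it is 'present'.
Only N, P, and Y show the derived state 'present' for I, supporting them as a clade.
II (derived state 'present') is shared by all ingroup taxa — unites the whole ingroup.
Only N, P, T, V, and Y show the derived state 'present' for III, supporting them as a clade.
Only N and P show the derived state 'absent' for IV, supporting them as a clade.
V: derived state 'present' in T and V only — synapomorphy for {T, V}.
Most parsimonious ingroup topology: (((T,V),(Y,(P,N))),H).
V and T share a more recent common ancestor with each other than either does with N, so N is the least closely related of the three.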